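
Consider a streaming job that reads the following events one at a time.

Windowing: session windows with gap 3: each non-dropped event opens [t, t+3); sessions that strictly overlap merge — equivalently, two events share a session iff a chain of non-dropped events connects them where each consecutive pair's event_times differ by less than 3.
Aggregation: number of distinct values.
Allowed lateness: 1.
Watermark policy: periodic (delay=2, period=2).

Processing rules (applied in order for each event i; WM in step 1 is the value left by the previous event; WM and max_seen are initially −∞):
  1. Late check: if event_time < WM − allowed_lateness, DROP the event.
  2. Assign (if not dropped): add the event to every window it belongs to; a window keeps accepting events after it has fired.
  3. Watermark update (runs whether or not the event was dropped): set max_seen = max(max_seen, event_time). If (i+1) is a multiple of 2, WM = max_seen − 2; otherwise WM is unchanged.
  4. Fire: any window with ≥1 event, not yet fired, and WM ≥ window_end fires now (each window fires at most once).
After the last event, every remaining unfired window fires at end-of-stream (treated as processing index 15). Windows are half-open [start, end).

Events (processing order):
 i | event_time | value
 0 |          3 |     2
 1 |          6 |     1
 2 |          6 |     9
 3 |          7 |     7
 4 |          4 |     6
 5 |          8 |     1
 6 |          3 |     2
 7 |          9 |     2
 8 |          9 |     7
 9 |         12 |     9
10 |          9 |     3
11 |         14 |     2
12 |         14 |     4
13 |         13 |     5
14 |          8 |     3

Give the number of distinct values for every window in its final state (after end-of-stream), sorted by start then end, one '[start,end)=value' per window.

i=0 t=3 v=2: → [3,6); WM=−∞
i=1 t=6 v=1: → [6,9); WM=4
i=2 t=6 v=9: → [6,9); WM=4
i=3 t=7 v=7: → [6,10); WM=5
i=4 t=4 v=6: → [3,10); WM=5
i=5 t=8 v=1: → [3,11); WM=6
i=6 t=3 v=2: DROP (t<6-1); WM=6
i=7 t=9 v=2: → [3,12); WM=7
i=8 t=9 v=7: → [3,12); WM=7
i=9 t=12 v=9: → [12,15); WM=10
i=10 t=9 v=3: → [3,12); WM=10
i=11 t=14 v=2: → [12,17); WM=12
i=12 t=14 v=4: → [12,17); WM=12
i=13 t=13 v=5: → [12,17); WM=12
i=14 t=8 v=3: DROP (t<12-1); WM=12

[3,12)=6 [12,17)=4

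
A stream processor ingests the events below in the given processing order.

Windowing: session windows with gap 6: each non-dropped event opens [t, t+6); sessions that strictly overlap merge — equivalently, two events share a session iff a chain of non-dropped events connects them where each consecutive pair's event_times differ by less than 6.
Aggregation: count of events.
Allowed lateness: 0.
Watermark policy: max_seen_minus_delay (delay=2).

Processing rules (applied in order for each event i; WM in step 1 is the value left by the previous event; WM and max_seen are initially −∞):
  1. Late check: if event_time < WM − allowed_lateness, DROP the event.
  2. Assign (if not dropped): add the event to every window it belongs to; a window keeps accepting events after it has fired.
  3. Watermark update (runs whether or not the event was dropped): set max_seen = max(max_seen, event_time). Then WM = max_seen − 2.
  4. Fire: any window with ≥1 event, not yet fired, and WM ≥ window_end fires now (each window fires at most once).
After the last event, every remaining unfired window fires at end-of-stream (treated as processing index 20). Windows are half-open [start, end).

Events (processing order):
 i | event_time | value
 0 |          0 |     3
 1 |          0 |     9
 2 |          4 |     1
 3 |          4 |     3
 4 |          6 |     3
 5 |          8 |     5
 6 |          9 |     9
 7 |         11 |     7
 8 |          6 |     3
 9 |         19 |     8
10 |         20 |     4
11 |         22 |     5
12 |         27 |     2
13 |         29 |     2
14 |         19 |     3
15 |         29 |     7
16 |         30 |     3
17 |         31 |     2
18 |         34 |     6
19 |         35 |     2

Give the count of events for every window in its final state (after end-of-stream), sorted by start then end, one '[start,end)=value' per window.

[0,17)=8 [19,41)=10

i=0 t=0 v=3: → [0,6); WM=-2
i=1 t=0 v=9: → [0,6); WM=-2
i=2 t=4 v=1: → [0,10); WM=2
i=3 t=4 v=3: → [0,10); WM=2
i=4 t=6 v=3: → [0,12); WM=4
i=5 t=8 v=5: → [0,14); WM=6
i=6 t=9 v=9: → [0,15); WM=7
i=7 t=11 v=7: → [0,17); WM=9
i=8 t=6 v=3: DROP (t<9-0); WM=9
i=9 t=19 v=8: → [19,25); WM=17
i=10 t=20 v=4: → [19,26); WM=18
i=11 t=22 v=5: → [19,28); WM=20
i=12 t=27 v=2: → [19,33); WM=25
i=13 t=29 v=2: → [19,35); WM=27
i=14 t=19 v=3: DROP (t<27-0); WM=27
i=15 t=29 v=7: → [19,35); WM=27
i=16 t=30 v=3: → [19,36); WM=28
i=17 t=31 v=2: → [19,37); WM=29
i=18 t=34 v=6: → [19,40); WM=32
i=19 t=35 v=2: → [19,41); WM=33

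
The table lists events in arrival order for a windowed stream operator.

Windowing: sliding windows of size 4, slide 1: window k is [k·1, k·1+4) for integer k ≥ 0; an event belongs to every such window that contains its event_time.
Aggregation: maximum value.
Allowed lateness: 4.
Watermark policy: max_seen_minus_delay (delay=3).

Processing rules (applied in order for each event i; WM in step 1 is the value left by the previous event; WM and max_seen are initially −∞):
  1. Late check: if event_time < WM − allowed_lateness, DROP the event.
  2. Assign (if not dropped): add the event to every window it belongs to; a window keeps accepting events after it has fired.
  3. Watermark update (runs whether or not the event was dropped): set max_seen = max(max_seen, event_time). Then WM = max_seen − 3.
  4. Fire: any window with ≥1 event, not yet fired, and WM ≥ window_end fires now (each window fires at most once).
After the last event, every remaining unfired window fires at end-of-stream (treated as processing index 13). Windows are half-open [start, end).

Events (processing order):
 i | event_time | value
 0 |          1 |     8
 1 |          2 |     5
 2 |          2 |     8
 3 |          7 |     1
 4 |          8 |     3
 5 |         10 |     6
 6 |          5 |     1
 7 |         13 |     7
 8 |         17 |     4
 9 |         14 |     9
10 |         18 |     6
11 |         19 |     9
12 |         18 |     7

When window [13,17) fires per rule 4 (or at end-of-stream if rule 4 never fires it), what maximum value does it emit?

i=0 t=1 v=8: → [1,5),[0,4); WM=-2
i=1 t=2 v=5: → [2,6),[1,5),[0,4); WM=-1
i=2 t=2 v=8: → [2,6),[1,5),[0,4); WM=-1
i=3 t=7 v=1: → [7,11),[6,10),[5,9),[4,8); WM=4; [0,4) fires=8
i=4 t=8 v=3: → [8,12),[7,11),[6,10),[5,9); WM=5; [1,5) fires=8
i=5 t=10 v=6: → [10,14),[9,13),[8,12),[7,11); WM=7; [2,6) fires=8
i=6 t=5 v=1: → [5,9),[4,8),[3,7),[2,6); WM=7; [3,7) fires=1
i=7 t=13 v=7: → [13,17),[12,16),[11,15),[10,14); WM=10; [4,8) fires=1 [5,9) fires=3 [6,10) fires=3
i=8 t=17 v=4: → [17,21),[16,20),[15,19),[14,18); WM=14; [7,11) fires=6 [8,12) fires=6 [9,13) fires=6 [10,14) fires=7
i=9 t=14 v=9: → [14,18),[13,17),[12,16),[11,15); WM=14
i=10 t=18 v=6: → [18,22),[17,21),[16,20),[15,19); WM=15; [11,15) fires=9
i=11 t=19 v=9: → [19,23),[18,22),[17,21),[16,20); WM=16; [12,16) fires=9
i=12 t=18 v=7: → [18,22),[17,21),[16,20),[15,19); WM=16

9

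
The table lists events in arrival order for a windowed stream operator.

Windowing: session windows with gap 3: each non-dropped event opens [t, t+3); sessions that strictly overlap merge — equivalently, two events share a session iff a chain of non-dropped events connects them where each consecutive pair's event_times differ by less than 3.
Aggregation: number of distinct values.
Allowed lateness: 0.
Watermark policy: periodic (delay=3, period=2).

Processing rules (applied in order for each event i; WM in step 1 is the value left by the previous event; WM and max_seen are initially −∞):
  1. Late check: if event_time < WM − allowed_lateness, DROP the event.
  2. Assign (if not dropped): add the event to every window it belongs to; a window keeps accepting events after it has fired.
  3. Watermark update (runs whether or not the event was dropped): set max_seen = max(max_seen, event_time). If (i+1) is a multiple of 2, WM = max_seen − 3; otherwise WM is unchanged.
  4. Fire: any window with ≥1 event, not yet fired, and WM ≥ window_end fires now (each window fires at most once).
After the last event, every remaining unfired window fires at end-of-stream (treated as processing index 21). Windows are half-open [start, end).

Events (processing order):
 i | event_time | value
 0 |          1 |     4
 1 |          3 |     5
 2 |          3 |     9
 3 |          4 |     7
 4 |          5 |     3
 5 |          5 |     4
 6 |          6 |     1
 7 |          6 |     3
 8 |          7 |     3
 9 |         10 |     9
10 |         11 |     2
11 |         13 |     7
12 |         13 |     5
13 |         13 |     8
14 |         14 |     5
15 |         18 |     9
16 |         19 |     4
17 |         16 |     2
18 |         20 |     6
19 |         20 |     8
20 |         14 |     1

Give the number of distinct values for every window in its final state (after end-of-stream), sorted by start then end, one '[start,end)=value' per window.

i=0 t=1 v=4: → [1,4); WM=−∞
i=1 t=3 v=5: → [1,6); WM=0
i=2 t=3 v=9: → [1,6); WM=0
i=3 t=4 v=7: → [1,7); WM=1
i=4 t=5 v=3: → [1,8); WM=1
i=5 t=5 v=4: → [1,8); WM=2
i=6 t=6 v=1: → [1,9); WM=2
i=7 t=6 v=3: → [1,9); WM=3
i=8 t=7 v=3: → [1,10); WM=3
i=9 t=10 v=9: → [10,13); WM=7
i=10 t=11 v=2: → [10,14); WM=7
i=11 t=13 v=7: → [10,16); WM=10
i=12 t=13 v=5: → [10,16); WM=10
i=13 t=13 v=8: → [10,16); WM=10
i=14 t=14 v=5: → [10,17); WM=10
i=15 t=18 v=9: → [18,21); WM=15
i=16 t=19 v=4: → [18,22); WM=15
i=17 t=16 v=2: → [10,22); WM=16
i=18 t=20 v=6: → [10,23); WM=16
i=19 t=20 v=8: → [10,23); WM=17
i=20 t=14 v=1: DROP (t<17-0); WM=17

[1,10)=6 [10,23)=7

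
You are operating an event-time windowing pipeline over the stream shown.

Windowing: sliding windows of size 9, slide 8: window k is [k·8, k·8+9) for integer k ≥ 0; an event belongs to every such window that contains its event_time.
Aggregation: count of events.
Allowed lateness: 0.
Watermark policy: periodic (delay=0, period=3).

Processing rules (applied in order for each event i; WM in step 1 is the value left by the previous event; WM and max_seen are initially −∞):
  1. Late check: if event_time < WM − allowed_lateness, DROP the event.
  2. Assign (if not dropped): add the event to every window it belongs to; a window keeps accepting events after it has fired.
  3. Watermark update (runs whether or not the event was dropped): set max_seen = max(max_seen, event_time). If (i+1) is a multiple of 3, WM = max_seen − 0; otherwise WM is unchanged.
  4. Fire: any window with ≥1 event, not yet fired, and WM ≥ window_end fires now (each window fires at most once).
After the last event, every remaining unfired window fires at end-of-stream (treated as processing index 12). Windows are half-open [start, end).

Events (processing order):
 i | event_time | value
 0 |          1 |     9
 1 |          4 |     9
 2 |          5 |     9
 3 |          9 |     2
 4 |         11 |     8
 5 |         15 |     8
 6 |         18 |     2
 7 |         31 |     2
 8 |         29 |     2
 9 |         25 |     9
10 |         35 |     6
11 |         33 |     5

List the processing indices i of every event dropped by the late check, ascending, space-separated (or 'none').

i=0 t=1 v=9: → [0,9); WM=−∞
i=1 t=4 v=9: → [0,9); WM=−∞
i=2 t=5 v=9: → [0,9); WM=5
i=3 t=9 v=2: → [8,17); WM=5
i=4 t=11 v=8: → [8,17); WM=5
i=5 t=15 v=8: → [8,17); WM=15; [0,9) fires=3
i=6 t=18 v=2: → [16,25); WM=15
i=7 t=31 v=2: → [24,33); WM=15
i=8 t=29 v=2: → [24,33); WM=31; [8,17) fires=3 [16,25) fires=1
i=9 t=25 v=9: DROP (t<31-0); WM=31
i=10 t=35 v=6: → [32,41); WM=31
i=11 t=33 v=5: → [32,41); WM=35; [24,33) fires=2

9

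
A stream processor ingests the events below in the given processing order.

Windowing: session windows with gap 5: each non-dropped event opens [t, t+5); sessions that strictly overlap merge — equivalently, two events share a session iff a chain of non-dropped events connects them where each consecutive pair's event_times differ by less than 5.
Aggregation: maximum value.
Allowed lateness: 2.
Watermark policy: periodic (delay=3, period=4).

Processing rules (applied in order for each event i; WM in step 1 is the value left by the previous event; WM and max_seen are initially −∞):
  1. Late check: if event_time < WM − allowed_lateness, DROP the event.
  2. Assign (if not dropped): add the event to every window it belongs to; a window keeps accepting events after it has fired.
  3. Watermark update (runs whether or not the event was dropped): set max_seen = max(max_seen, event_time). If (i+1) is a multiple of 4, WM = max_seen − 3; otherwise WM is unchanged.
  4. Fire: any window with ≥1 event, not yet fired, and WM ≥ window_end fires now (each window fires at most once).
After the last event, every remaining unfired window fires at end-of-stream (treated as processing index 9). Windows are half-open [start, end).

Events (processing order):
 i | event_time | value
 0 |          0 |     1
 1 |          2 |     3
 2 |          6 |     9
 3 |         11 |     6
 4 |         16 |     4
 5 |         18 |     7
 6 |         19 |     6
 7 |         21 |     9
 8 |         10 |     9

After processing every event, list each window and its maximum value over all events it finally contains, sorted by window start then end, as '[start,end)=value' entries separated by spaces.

i=0 t=0 v=1: → [0,5); WM=−∞
i=1 t=2 v=3: → [0,7); WM=−∞
i=2 t=6 v=9: → [0,11); WM=−∞
i=3 t=11 v=6: → [11,16); WM=8
i=4 t=16 v=4: → [16,21); WM=8
i=5 t=18 v=7: → [16,23); WM=8
i=6 t=19 v=6: → [16,24); WM=8
i=7 t=21 v=9: → [16,26); WM=18
i=8 t=10 v=9: DROP (t<18-2); WM=18

[0,11)=9 [11,16)=6 [16,26)=9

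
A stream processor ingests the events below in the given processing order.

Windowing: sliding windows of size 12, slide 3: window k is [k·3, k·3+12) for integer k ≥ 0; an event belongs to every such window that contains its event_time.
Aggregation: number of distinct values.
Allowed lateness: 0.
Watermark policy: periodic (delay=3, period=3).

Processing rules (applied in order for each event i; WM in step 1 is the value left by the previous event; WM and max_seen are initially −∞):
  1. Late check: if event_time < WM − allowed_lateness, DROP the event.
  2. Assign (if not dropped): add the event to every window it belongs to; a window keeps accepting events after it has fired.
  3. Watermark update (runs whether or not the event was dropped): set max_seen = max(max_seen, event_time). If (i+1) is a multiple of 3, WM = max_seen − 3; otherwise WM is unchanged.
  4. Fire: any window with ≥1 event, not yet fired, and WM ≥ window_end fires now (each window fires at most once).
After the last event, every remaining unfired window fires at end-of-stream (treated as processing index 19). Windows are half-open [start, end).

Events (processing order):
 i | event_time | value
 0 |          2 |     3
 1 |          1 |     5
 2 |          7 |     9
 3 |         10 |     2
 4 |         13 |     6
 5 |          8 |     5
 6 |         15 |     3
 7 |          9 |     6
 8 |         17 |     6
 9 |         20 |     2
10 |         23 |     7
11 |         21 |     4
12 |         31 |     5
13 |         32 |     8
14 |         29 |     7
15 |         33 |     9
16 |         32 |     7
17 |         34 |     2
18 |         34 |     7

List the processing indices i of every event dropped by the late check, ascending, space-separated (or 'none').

i=0 t=2 v=3: → [0,12); WM=−∞
i=1 t=1 v=5: → [0,12); WM=−∞
i=2 t=7 v=9: → [6,18),[3,15),[0,12); WM=4
i=3 t=10 v=2: → [9,21),[6,18),[3,15),[0,12); WM=4
i=4 t=13 v=6: → [12,24),[9,21),[6,18),[3,15); WM=4
i=5 t=8 v=5: → [6,18),[3,15),[0,12); WM=10
i=6 t=15 v=3: → [15,27),[12,24),[9,21),[6,18); WM=10
i=7 t=9 v=6: DROP (t<10-0); WM=10
i=8 t=17 v=6: → [15,27),[12,24),[9,21),[6,18); WM=14; [0,12) fires=4
i=9 t=20 v=2: → [18,30),[15,27),[12,24),[9,21); WM=14
i=10 t=23 v=7: → [21,33),[18,30),[15,27),[12,24); WM=14
i=11 t=21 v=4: → [21,33),[18,30),[15,27),[12,24); WM=20; [3,15) fires=4 [6,18) fires=5
i=12 t=31 v=5: → [30,42),[27,39),[24,36),[21,33); WM=20
i=13 t=32 v=8: → [30,42),[27,39),[24,36),[21,33); WM=20
i=14 t=29 v=7: → [27,39),[24,36),[21,33),[18,30); WM=29; [9,21) fires=3 [12,24) fires=5 [15,27) fires=5
i=15 t=33 v=9: → [33,45),[30,42),[27,39),[24,36); WM=29
i=16 t=32 v=7: → [30,42),[27,39),[24,36),[21,33); WM=29
i=17 t=34 v=2: → [33,45),[30,42),[27,39),[24,36); WM=31; [18,30) fires=3
i=18 t=34 v=7: → [33,45),[30,42),[27,39),[24,36); WM=31

7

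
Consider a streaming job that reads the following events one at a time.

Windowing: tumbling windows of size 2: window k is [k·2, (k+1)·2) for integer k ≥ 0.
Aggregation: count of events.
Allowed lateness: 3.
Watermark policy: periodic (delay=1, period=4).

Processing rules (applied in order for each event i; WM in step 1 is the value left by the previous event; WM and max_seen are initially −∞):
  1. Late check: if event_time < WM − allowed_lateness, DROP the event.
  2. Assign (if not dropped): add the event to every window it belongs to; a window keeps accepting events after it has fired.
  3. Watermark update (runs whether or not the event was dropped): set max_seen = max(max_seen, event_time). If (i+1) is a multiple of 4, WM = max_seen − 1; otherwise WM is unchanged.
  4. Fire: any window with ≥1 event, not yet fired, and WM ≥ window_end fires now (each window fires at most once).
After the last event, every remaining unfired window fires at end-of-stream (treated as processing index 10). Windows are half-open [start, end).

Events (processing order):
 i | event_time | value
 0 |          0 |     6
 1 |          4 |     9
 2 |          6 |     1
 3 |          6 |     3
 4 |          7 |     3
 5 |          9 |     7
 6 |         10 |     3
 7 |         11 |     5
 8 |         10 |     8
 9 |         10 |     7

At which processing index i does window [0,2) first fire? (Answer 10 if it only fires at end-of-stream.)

i=0 t=0 v=6: → [0,2); WM=−∞
i=1 t=4 v=9: → [4,6); WM=−∞
i=2 t=6 v=1: → [6,8); WM=−∞
i=3 t=6 v=3: → [6,8); WM=5; [0,2) fires=1
i=4 t=7 v=3: → [6,8); WM=5
i=5 t=9 v=7: → [8,10); WM=5
i=6 t=10 v=3: → [10,12); WM=5
i=7 t=11 v=5: → [10,12); WM=10; [4,6) fires=1 [6,8) fires=3 [8,10) fires=1
i=8 t=10 v=8: → [10,12); WM=10
i=9 t=10 v=7: → [10,12); WM=10

3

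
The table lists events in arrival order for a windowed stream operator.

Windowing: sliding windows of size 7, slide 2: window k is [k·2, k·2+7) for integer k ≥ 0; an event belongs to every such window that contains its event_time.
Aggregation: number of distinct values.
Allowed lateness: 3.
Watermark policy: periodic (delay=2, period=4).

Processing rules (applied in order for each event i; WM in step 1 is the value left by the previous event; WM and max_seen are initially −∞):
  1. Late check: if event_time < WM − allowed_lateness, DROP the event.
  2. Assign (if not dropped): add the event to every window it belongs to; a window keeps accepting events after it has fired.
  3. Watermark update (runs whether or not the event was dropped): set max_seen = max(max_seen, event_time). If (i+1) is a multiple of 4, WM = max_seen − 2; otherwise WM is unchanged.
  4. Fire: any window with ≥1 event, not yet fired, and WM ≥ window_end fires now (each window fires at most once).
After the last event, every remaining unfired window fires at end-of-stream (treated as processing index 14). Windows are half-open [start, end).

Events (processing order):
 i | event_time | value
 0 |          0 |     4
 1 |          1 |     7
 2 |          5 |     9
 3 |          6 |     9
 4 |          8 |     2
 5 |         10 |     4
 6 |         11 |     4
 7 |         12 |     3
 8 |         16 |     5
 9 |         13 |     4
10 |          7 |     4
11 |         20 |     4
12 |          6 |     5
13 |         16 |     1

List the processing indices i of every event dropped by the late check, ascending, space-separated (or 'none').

i=0 t=0 v=4: → [0,7); WM=−∞
i=1 t=1 v=7: → [0,7); WM=−∞
i=2 t=5 v=9: → [4,11),[2,9),[0,7); WM=−∞
i=3 t=6 v=9: → [6,13),[4,11),[2,9),[0,7); WM=4
i=4 t=8 v=2: → [8,15),[6,13),[4,11),[2,9); WM=4
i=5 t=10 v=4: → [10,17),[8,15),[6,13),[4,11); WM=4
i=6 t=11 v=4: → [10,17),[8,15),[6,13); WM=4
i=7 t=12 v=3: → [12,19),[10,17),[8,15),[6,13); WM=10; [0,7) fires=3 [2,9) fires=2
i=8 t=16 v=5: → [16,23),[14,21),[12,19),[10,17); WM=10
i=9 t=13 v=4: → [12,19),[10,17),[8,15); WM=10
i=10 t=7 v=4: → [6,13),[4,11),[2,9); WM=10
i=11 t=20 v=4: → [20,27),[18,25),[16,23),[14,21); WM=18; [4,11) fires=3 [6,13) fires=4 [8,15) fires=3 [10,17) fires=3
i=12 t=6 v=5: DROP (t<18-3); WM=18
i=13 t=16 v=1: → [16,23),[14,21),[12,19),[10,17); WM=18

12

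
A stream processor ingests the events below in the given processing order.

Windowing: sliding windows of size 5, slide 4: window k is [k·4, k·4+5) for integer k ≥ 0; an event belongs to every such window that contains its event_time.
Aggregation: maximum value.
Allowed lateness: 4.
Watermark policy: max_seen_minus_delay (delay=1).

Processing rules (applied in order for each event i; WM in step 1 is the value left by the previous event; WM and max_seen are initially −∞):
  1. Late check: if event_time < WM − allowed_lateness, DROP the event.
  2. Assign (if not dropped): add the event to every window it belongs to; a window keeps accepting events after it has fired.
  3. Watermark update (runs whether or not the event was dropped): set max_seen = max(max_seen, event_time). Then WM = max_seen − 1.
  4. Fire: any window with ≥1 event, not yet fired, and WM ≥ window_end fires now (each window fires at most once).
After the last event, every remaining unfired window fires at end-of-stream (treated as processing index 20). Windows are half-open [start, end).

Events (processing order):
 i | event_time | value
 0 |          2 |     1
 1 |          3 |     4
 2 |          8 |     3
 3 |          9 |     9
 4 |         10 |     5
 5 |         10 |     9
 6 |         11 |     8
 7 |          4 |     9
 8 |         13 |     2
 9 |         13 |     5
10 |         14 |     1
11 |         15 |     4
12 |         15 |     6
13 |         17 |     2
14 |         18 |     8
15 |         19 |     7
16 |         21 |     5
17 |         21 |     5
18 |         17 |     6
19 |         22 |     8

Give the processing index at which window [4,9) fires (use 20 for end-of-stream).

i=0 t=2 v=1: → [0,5); WM=1
i=1 t=3 v=4: → [0,5); WM=2
i=2 t=8 v=3: → [8,13),[4,9); WM=7; [0,5) fires=4
i=3 t=9 v=9: → [8,13); WM=8
i=4 t=10 v=5: → [8,13); WM=9; [4,9) fires=3
i=5 t=10 v=9: → [8,13); WM=9
i=6 t=11 v=8: → [8,13); WM=10
i=7 t=4 v=9: DROP (t<10-4); WM=10
i=8 t=13 v=2: → [12,17); WM=12
i=9 t=13 v=5: → [12,17); WM=12
i=10 t=14 v=1: → [12,17); WM=13; [8,13) fires=9
i=11 t=15 v=4: → [12,17); WM=14
i=12 t=15 v=6: → [12,17); WM=14
i=13 t=17 v=2: → [16,21); WM=16
i=14 t=18 v=8: → [16,21); WM=17; [12,17) fires=6
i=15 t=19 v=7: → [16,21); WM=18
i=16 t=21 v=5: → [20,25); WM=20
i=17 t=21 v=5: → [20,25); WM=20
i=18 t=17 v=6: → [16,21); WM=20
i=19 t=22 v=8: → [20,25); WM=21; [16,21) fires=8

4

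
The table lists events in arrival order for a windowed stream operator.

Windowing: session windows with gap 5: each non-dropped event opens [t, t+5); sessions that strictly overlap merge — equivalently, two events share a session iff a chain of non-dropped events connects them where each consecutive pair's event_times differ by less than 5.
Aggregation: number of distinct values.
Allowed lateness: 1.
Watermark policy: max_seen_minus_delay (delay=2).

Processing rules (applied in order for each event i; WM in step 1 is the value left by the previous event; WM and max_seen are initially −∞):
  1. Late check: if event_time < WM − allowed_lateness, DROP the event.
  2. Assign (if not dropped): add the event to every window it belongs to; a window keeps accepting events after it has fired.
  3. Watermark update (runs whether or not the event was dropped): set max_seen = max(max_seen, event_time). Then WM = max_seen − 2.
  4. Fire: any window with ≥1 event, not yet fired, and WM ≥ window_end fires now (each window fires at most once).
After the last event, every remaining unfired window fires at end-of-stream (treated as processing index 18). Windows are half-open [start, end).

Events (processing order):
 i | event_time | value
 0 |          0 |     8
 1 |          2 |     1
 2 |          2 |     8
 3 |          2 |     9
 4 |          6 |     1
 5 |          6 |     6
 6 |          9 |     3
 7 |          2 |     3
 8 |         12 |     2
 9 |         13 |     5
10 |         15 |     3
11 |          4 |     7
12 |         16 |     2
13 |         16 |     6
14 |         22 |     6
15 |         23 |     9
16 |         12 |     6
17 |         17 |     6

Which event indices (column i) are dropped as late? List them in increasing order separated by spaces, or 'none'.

i=0 t=0 v=8: → [0,5); WM=-2
i=1 t=2 v=1: → [0,7); WM=0
i=2 t=2 v=8: → [0,7); WM=0
i=3 t=2 v=9: → [0,7); WM=0
i=4 t=6 v=1: → [0,11); WM=4
i=5 t=6 v=6: → [0,11); WM=4
i=6 t=9 v=3: → [0,14); WM=7
i=7 t=2 v=3: DROP (t<7-1); WM=7
i=8 t=12 v=2: → [0,17); WM=10
i=9 t=13 v=5: → [0,18); WM=11
i=10 t=15 v=3: → [0,20); WM=13
i=11 t=4 v=7: DROP (t<13-1); WM=13
i=12 t=16 v=2: → [0,21); WM=14
i=13 t=16 v=6: → [0,21); WM=14
i=14 t=22 v=6: → [22,27); WM=20
i=15 t=23 v=9: → [22,28); WM=21
i=16 t=12 v=6: DROP (t<21-1); WM=21
i=17 t=17 v=6: DROP (t<21-1); WM=21

7 11 16 17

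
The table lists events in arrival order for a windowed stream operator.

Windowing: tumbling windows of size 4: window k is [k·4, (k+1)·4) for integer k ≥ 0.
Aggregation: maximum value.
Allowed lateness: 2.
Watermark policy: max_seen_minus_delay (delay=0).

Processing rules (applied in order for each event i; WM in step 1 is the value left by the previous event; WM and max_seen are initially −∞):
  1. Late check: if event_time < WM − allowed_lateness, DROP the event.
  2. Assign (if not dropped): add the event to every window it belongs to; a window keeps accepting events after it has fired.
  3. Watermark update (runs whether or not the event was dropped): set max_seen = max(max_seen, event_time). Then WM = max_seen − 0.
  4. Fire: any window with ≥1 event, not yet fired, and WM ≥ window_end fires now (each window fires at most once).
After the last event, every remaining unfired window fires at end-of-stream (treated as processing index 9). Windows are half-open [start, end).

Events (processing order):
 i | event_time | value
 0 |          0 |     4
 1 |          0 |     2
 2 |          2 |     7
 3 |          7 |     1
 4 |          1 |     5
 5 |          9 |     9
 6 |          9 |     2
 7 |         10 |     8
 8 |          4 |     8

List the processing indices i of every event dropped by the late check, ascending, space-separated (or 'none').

4 8

i=0 t=0 v=4: → [0,4); WM=0
i=1 t=0 v=2: → [0,4); WM=0
i=2 t=2 v=7: → [0,4); WM=2
i=3 t=7 v=1: → [4,8); WM=7; [0,4) fires=7
i=4 t=1 v=5: DROP (t<7-2); WM=7
i=5 t=9 v=9: → [8,12); WM=9; [4,8) fires=1
i=6 t=9 v=2: → [8,12); WM=9
i=7 t=10 v=8: → [8,12); WM=10
i=8 t=4 v=8: DROP (t<10-2); WM=10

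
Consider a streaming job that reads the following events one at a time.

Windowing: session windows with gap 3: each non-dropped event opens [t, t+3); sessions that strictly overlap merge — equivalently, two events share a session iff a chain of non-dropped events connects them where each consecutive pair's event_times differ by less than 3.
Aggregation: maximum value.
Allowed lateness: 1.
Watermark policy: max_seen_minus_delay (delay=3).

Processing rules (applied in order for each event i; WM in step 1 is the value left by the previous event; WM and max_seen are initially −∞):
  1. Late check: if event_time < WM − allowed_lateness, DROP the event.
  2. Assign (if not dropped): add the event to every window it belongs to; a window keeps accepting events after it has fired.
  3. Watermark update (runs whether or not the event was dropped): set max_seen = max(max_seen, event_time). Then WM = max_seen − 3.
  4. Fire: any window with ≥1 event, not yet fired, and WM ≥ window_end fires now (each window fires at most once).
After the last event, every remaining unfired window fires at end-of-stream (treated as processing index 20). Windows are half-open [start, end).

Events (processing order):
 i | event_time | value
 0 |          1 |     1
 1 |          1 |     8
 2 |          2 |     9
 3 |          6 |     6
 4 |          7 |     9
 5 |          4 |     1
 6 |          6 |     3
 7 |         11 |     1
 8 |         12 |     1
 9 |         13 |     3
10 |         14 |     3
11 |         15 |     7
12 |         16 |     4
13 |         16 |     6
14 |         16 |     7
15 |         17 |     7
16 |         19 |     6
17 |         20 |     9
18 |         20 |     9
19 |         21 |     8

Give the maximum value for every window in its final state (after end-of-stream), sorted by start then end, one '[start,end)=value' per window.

[1,10)=9 [11,24)=9

i=0 t=1 v=1: → [1,4); WM=-2
i=1 t=1 v=8: → [1,4); WM=-2
i=2 t=2 v=9: → [1,5); WM=-1
i=3 t=6 v=6: → [6,9); WM=3
i=4 t=7 v=9: → [6,10); WM=4
i=5 t=4 v=1: → [1,10); WM=4
i=6 t=6 v=3: → [1,10); WM=4
i=7 t=11 v=1: → [11,14); WM=8
i=8 t=12 v=1: → [11,15); WM=9
i=9 t=13 v=3: → [11,16); WM=10
i=10 t=14 v=3: → [11,17); WM=11
i=11 t=15 v=7: → [11,18); WM=12
i=12 t=16 v=4: → [11,19); WM=13
i=13 t=16 v=6: → [11,19); WM=13
i=14 t=16 v=7: → [11,19); WM=13
i=15 t=17 v=7: → [11,20); WM=14
i=16 t=19 v=6: → [11,22); WM=16
i=17 t=20 v=9: → [11,23); WM=17
i=18 t=20 v=9: → [11,23); WM=17
i=19 t=21 v=8: → [11,24); WM=18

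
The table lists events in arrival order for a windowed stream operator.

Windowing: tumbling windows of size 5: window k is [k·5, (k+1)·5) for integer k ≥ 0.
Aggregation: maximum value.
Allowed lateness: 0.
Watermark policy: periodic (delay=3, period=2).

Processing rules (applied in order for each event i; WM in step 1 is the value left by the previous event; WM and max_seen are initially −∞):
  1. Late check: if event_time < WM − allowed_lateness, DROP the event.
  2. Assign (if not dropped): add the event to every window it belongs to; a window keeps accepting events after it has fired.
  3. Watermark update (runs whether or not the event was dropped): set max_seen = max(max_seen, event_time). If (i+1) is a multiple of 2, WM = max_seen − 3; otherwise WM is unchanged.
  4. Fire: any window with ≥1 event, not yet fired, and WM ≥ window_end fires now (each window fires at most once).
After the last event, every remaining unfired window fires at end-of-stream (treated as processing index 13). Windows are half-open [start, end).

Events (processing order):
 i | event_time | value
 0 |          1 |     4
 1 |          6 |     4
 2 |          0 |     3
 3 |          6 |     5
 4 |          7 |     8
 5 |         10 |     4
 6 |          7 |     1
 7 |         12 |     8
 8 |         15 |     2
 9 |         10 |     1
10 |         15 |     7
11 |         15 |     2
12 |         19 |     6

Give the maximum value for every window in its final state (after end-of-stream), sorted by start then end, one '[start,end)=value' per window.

[0,5)=4 [5,10)=8 [10,15)=8 [15,20)=7

i=0 t=1 v=4: → [0,5); WM=−∞
i=1 t=6 v=4: → [5,10); WM=3
i=2 t=0 v=3: DROP (t<3-0); WM=3
i=3 t=6 v=5: → [5,10); WM=3
i=4 t=7 v=8: → [5,10); WM=3
i=5 t=10 v=4: → [10,15); WM=7; [0,5) fires=4
i=6 t=7 v=1: → [5,10); WM=7
i=7 t=12 v=8: → [10,15); WM=9
i=8 t=15 v=2: → [15,20); WM=9
i=9 t=10 v=1: → [10,15); WM=12; [5,10) fires=8
i=10 t=15 v=7: → [15,20); WM=12
i=11 t=15 v=2: → [15,20); WM=12
i=12 t=19 v=6: → [15,20); WM=12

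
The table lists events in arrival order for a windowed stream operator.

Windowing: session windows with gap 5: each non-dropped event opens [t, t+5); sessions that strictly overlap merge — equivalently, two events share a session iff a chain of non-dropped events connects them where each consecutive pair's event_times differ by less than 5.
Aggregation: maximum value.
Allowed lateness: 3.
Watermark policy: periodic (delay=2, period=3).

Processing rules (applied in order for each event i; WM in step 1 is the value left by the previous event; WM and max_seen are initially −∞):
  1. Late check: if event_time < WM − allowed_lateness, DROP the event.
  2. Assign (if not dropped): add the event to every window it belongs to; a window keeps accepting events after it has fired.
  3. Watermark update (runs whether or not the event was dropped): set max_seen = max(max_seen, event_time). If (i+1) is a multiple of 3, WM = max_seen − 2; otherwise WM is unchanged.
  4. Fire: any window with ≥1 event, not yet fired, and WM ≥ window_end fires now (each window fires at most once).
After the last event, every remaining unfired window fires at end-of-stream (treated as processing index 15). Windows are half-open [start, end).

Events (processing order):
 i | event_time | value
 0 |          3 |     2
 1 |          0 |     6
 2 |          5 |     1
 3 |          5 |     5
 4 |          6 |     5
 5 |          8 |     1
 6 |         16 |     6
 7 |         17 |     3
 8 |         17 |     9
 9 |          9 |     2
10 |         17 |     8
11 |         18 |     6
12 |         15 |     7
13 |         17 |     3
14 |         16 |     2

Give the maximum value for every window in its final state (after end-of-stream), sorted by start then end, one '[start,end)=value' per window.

[0,13)=6 [15,23)=9

i=0 t=3 v=2: → [3,8); WM=−∞
i=1 t=0 v=6: → [0,8); WM=−∞
i=2 t=5 v=1: → [0,10); WM=3
i=3 t=5 v=5: → [0,10); WM=3
i=4 t=6 v=5: → [0,11); WM=3
i=5 t=8 v=1: → [0,13); WM=6
i=6 t=16 v=6: → [16,21); WM=6
i=7 t=17 v=3: → [16,22); WM=6
i=8 t=17 v=9: → [16,22); WM=15
i=9 t=9 v=2: DROP (t<15-3); WM=15
i=10 t=17 v=8: → [16,22); WM=15
i=11 t=18 v=6: → [16,23); WM=16
i=12 t=15 v=7: → [15,23); WM=16
i=13 t=17 v=3: → [15,23); WM=16
i=14 t=16 v=2: → [15,23); WM=16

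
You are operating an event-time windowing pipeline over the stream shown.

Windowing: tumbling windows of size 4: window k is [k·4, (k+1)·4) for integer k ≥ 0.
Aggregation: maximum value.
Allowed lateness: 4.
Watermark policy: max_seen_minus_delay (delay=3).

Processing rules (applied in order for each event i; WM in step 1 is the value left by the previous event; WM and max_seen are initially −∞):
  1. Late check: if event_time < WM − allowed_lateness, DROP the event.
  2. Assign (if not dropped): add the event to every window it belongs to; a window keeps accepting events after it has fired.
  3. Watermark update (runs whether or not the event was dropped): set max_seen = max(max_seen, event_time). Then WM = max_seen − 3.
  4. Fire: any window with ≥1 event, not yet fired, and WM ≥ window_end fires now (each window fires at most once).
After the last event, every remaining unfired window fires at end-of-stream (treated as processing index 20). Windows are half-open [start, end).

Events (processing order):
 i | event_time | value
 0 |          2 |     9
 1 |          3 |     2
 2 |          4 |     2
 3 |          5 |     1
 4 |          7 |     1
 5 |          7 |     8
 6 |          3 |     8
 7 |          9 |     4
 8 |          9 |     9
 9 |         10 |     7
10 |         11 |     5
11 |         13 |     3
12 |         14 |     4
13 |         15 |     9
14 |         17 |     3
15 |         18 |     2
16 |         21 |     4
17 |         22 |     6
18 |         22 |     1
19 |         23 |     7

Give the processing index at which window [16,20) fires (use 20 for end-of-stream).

i=0 t=2 v=9: → [0,4); WM=-1
i=1 t=3 v=2: → [0,4); WM=0
i=2 t=4 v=2: → [4,8); WM=1
i=3 t=5 v=1: → [4,8); WM=2
i=4 t=7 v=1: → [4,8); WM=4; [0,4) fires=9
i=5 t=7 v=8: → [4,8); WM=4
i=6 t=3 v=8: → [0,4); WM=4
i=7 t=9 v=4: → [8,12); WM=6
i=8 t=9 v=9: → [8,12); WM=6
i=9 t=10 v=7: → [8,12); WM=7
i=10 t=11 v=5: → [8,12); WM=8; [4,8) fires=8
i=11 t=13 v=3: → [12,16); WM=10
i=12 t=14 v=4: → [12,16); WM=11
i=13 t=15 v=9: → [12,16); WM=12; [8,12) fires=9
i=14 t=17 v=3: → [16,20); WM=14
i=15 t=18 v=2: → [16,20); WM=15
i=16 t=21 v=4: → [20,24); WM=18; [12,16) fires=9
i=17 t=22 v=6: → [20,24); WM=19
i=18 t=22 v=1: → [20,24); WM=19
i=19 t=23 v=7: → [20,24); WM=20; [16,20) fires=3

19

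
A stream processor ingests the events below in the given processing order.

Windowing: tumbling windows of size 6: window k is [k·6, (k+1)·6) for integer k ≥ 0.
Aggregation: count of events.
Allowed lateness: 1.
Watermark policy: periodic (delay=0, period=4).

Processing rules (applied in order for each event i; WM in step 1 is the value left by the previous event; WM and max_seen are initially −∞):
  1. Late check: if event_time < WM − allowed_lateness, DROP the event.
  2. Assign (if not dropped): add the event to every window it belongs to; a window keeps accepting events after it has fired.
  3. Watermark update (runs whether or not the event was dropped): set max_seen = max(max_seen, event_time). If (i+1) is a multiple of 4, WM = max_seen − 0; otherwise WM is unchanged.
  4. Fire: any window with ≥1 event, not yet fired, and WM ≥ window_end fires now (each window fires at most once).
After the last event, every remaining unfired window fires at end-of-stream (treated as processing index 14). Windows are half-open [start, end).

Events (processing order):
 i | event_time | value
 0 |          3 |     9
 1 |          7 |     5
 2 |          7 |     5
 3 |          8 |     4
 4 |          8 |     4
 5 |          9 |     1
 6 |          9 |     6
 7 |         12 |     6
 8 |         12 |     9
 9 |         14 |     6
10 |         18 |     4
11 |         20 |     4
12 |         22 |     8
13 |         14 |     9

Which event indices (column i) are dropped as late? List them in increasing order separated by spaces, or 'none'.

13

i=0 t=3 v=9: → [0,6); WM=−∞
i=1 t=7 v=5: → [6,12); WM=−∞
i=2 t=7 v=5: → [6,12); WM=−∞
i=3 t=8 v=4: → [6,12); WM=8; [0,6) fires=1
i=4 t=8 v=4: → [6,12); WM=8
i=5 t=9 v=1: → [6,12); WM=8
i=6 t=9 v=6: → [6,12); WM=8
i=7 t=12 v=6: → [12,18); WM=12; [6,12) fires=6
i=8 t=12 v=9: → [12,18); WM=12
i=9 t=14 v=6: → [12,18); WM=12
i=10 t=18 v=4: → [18,24); WM=12
i=11 t=20 v=4: → [18,24); WM=20; [12,18) fires=3
i=12 t=22 v=8: → [18,24); WM=20
i=13 t=14 v=9: DROP (t<20-1); WM=20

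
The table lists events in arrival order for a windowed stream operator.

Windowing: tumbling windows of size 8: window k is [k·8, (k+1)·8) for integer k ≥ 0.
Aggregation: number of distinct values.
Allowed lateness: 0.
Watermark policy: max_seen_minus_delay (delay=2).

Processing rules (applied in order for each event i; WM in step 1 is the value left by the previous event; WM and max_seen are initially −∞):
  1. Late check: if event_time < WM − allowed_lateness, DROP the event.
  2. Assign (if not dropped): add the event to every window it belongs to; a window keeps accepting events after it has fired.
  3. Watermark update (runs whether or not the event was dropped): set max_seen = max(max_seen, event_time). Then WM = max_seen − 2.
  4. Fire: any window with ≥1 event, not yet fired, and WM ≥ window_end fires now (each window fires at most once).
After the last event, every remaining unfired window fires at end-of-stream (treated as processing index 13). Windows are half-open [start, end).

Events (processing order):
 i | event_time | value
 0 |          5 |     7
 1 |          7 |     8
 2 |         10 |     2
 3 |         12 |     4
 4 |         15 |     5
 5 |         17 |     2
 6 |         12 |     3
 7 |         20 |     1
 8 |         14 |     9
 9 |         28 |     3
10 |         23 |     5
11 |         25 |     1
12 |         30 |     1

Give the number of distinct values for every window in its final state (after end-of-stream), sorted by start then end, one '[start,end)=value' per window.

[0,8)=2 [8,16)=3 [16,24)=2 [24,32)=2

i=0 t=5 v=7: → [0,8); WM=3
i=1 t=7 v=8: → [0,8); WM=5
i=2 t=10 v=2: → [8,16); WM=8; [0,8) fires=2
i=3 t=12 v=4: → [8,16); WM=10
i=4 t=15 v=5: → [8,16); WM=13
i=5 t=17 v=2: → [16,24); WM=15
i=6 t=12 v=3: DROP (t<15-0); WM=15
i=7 t=20 v=1: → [16,24); WM=18; [8,16) fires=3
i=8 t=14 v=9: DROP (t<18-0); WM=18
i=9 t=28 v=3: → [24,32); WM=26; [16,24) fires=2
i=10 t=23 v=5: DROP (t<26-0); WM=26
i=11 t=25 v=1: DROP (t<26-0); WM=26
i=12 t=30 v=1: → [24,32); WM=28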